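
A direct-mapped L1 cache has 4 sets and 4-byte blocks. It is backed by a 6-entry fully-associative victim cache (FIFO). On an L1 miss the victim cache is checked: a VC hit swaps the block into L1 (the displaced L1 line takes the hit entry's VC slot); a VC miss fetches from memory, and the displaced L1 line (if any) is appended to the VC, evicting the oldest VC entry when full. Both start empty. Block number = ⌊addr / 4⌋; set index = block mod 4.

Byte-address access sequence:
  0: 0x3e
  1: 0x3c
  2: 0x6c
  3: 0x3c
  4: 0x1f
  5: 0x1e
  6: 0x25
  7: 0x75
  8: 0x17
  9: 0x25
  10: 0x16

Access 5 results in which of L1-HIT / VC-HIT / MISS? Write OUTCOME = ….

0: 0x3e (blk 15, set 3) → MISS  vc=[]
1: 0x3c (blk 15, set 3) → L1-HIT  vc=[]
2: 0x6c (blk 27, set 3) → MISS  vc=[15]
3: 0x3c (blk 15, set 3) → VC-HIT  vc=[27]
4: 0x1f (blk 7, set 3) → MISS  vc=[27, 15]
5: 0x1e (blk 7, set 3) → L1-HIT  vc=[27, 15]
6: 0x25 (blk 9, set 1) → MISS  vc=[27, 15]
7: 0x75 (blk 29, set 1) → MISS  vc=[27, 15, 9]
8: 0x17 (blk 5, set 1) → MISS  vc=[27, 15, 9, 29]
9: 0x25 (blk 9, set 1) → VC-HIT  vc=[27, 15, 5, 29]
10: 0x16 (blk 5, set 1) → VC-HIT  vc=[27, 15, 9, 29]

OUTCOME = L1-HIT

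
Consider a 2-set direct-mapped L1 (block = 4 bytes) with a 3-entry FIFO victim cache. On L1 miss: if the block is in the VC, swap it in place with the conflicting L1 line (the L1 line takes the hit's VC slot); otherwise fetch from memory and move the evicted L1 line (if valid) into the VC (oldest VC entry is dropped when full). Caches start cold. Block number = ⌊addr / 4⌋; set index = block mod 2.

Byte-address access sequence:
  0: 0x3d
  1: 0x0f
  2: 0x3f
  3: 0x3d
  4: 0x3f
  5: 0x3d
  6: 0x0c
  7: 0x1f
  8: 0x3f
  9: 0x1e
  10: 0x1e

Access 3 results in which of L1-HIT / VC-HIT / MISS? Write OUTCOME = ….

  [0] addr=0x3d blk=15 s=1: MISS | VC []
  [1] addr=0xf blk=3 s=1: MISS | VC [15]
  [2] addr=0x3f blk=15 s=1: VC-HIT | VC [3]
  [3] addr=0x3d blk=15 s=1: L1-HIT | VC [3]
  [4] addr=0x3f blk=15 s=1: L1-HIT | VC [3]
  [5] addr=0x3d blk=15 s=1: L1-HIT | VC [3]
  [6] addr=0xc blk=3 s=1: VC-HIT | VC [15]
  [7] addr=0x1f blk=7 s=1: MISS | VC [15, 3]
  [8] addr=0x3f blk=15 s=1: VC-HIT | VC [7, 3]
  [9] addr=0x1e blk=7 s=1: VC-HIT | VC [15, 3]
  [10] addr=0x1e blk=7 s=1: L1-HIT | VC [15, 3]

OUTCOME = L1-HIT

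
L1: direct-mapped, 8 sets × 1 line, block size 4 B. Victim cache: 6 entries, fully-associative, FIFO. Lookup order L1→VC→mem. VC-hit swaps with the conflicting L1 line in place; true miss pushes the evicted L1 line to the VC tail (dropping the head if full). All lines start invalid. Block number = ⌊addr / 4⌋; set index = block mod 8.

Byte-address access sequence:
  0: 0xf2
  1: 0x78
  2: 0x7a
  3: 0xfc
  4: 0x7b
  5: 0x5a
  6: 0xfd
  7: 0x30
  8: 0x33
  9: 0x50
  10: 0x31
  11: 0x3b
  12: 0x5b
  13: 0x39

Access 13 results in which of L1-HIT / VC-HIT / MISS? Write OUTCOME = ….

OUTCOME = VC-HIT

#0 0xf2→b60/s4 MISS; vc=[]
#1 0x78→b30/s6 MISS; vc=[]
#2 0x7a→b30/s6 L1-HIT; vc=[]
#3 0xfc→b63/s7 MISS; vc=[]
#4 0x7b→b30/s6 L1-HIT; vc=[]
#5 0x5a→b22/s6 MISS; vc=[30]
#6 0xfd→b63/s7 L1-HIT; vc=[30]
#7 0x30→b12/s4 MISS; vc=[30,60]
#8 0x33→b12/s4 L1-HIT; vc=[30,60]
#9 0x50→b20/s4 MISS; vc=[30,60,12]
#10 0x31→b12/s4 VC-HIT; vc=[30,60,20]
#11 0x3b→b14/s6 MISS; vc=[30,60,20,22]
#12 0x5b→b22/s6 VC-HIT; vc=[30,60,20,14]
#13 0x39→b14/s6 VC-HIT; vc=[30,60,20,22]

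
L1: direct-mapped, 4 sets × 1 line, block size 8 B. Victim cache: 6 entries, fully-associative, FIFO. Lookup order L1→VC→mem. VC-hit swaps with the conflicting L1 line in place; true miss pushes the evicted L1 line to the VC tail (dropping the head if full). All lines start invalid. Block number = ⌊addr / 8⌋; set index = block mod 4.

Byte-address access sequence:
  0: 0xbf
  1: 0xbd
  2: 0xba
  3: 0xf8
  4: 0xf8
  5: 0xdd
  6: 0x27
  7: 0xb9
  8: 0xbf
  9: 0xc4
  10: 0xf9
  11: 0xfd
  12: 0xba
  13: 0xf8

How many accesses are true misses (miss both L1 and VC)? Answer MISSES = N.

MISSES = 5

  [0] addr=0xbf blk=23 s=3: MISS | VC []
  [1] addr=0xbd blk=23 s=3: L1-HIT | VC []
  [2] addr=0xba blk=23 s=3: L1-HIT | VC []
  [3] addr=0xf8 blk=31 s=3: MISS | VC [23]
  [4] addr=0xf8 blk=31 s=3: L1-HIT | VC [23]
  [5] addr=0xdd blk=27 s=3: MISS | VC [23, 31]
  [6] addr=0x27 blk=4 s=0: MISS | VC [23, 31]
  [7] addr=0xb9 blk=23 s=3: VC-HIT | VC [27, 31]
  [8] addr=0xbf blk=23 s=3: L1-HIT | VC [27, 31]
  [9] addr=0xc4 blk=24 s=0: MISS | VC [27, 31, 4]
  [10] addr=0xf9 blk=31 s=3: VC-HIT | VC [27, 23, 4]
  [11] addr=0xfd blk=31 s=3: L1-HIT | VC [27, 23, 4]
  [12] addr=0xba blk=23 s=3: VC-HIT | VC [27, 31, 4]
  [13] addr=0xf8 blk=31 s=3: VC-HIT | VC [27, 23, 4]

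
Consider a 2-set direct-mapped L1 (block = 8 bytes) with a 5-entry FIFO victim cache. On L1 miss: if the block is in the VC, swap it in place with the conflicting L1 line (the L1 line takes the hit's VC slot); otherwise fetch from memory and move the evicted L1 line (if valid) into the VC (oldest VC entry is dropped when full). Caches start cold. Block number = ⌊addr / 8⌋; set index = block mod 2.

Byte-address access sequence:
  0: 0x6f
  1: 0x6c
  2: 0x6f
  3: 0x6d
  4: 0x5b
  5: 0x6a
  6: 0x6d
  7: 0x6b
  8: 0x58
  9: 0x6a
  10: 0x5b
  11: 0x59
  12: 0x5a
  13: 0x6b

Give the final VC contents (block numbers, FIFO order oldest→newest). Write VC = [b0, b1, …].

VC = [11]

0: 0x6f (blk 13, set 1) → MISS  vc=[]
1: 0x6c (blk 13, set 1) → L1-HIT  vc=[]
2: 0x6f (blk 13, set 1) → L1-HIT  vc=[]
3: 0x6d (blk 13, set 1) → L1-HIT  vc=[]
4: 0x5b (blk 11, set 1) → MISS  vc=[13]
5: 0x6a (blk 13, set 1) → VC-HIT  vc=[11]
6: 0x6d (blk 13, set 1) → L1-HIT  vc=[11]
7: 0x6b (blk 13, set 1) → L1-HIT  vc=[11]
8: 0x58 (blk 11, set 1) → VC-HIT  vc=[13]
9: 0x6a (blk 13, set 1) → VC-HIT  vc=[11]
10: 0x5b (blk 11, set 1) → VC-HIT  vc=[13]
11: 0x59 (blk 11, set 1) → L1-HIT  vc=[13]
12: 0x5a (blk 11, set 1) → L1-HIT  vc=[13]
13: 0x6b (blk 13, set 1) → VC-HIT  vc=[11]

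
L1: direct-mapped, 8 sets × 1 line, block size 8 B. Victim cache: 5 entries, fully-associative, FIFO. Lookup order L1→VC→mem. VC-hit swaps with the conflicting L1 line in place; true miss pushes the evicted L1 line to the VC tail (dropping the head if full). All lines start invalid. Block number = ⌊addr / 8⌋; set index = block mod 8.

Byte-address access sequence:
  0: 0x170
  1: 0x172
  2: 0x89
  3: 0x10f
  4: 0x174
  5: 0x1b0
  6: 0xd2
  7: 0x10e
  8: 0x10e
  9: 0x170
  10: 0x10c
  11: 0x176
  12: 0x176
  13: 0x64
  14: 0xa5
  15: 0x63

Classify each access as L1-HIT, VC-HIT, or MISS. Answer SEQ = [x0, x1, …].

SEQ = [MISS, L1-HIT, MISS, MISS, L1-HIT, MISS, MISS, L1-HIT, L1-HIT, VC-HIT, L1-HIT, L1-HIT, L1-HIT, MISS, MISS, VC-HIT]

  [0] addr=0x170 blk=46 s=6: MISS | VC []
  [1] addr=0x172 blk=46 s=6: L1-HIT | VC []
  [2] addr=0x89 blk=17 s=1: MISS | VC []
  [3] addr=0x10f blk=33 s=1: MISS | VC [17]
  [4] addr=0x174 blk=46 s=6: L1-HIT | VC [17]
  [5] addr=0x1b0 blk=54 s=6: MISS | VC [17, 46]
  [6] addr=0xd2 blk=26 s=2: MISS | VC [17, 46]
  [7] addr=0x10e blk=33 s=1: L1-HIT | VC [17, 46]
  [8] addr=0x10e blk=33 s=1: L1-HIT | VC [17, 46]
  [9] addr=0x170 blk=46 s=6: VC-HIT | VC [17, 54]
  [10] addr=0x10c blk=33 s=1: L1-HIT | VC [17, 54]
  [11] addr=0x176 blk=46 s=6: L1-HIT | VC [17, 54]
  [12] addr=0x176 blk=46 s=6: L1-HIT | VC [17, 54]
  [13] addr=0x64 blk=12 s=4: MISS | VC [17, 54]
  [14] addr=0xa5 blk=20 s=4: MISS | VC [17, 54, 12]
  [15] addr=0x63 blk=12 s=4: VC-HIT | VC [17, 54, 20]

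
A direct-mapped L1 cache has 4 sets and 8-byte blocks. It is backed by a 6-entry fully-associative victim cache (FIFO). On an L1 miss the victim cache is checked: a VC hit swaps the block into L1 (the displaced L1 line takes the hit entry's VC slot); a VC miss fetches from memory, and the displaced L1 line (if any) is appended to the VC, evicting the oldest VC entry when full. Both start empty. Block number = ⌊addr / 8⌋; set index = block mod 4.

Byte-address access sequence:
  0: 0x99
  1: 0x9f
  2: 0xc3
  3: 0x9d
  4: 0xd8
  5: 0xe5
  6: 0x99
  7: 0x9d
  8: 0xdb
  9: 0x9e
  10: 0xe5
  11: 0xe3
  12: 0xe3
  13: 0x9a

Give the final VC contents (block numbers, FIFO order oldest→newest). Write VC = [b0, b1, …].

VC = [27, 24]

#0 0x99→b19/s3 MISS; vc=[]
#1 0x9f→b19/s3 L1-HIT; vc=[]
#2 0xc3→b24/s0 MISS; vc=[]
#3 0x9d→b19/s3 L1-HIT; vc=[]
#4 0xd8→b27/s3 MISS; vc=[19]
#5 0xe5→b28/s0 MISS; vc=[19,24]
#6 0x99→b19/s3 VC-HIT; vc=[27,24]
#7 0x9d→b19/s3 L1-HIT; vc=[27,24]
#8 0xdb→b27/s3 VC-HIT; vc=[19,24]
#9 0x9e→b19/s3 VC-HIT; vc=[27,24]
#10 0xe5→b28/s0 L1-HIT; vc=[27,24]
#11 0xe3→b28/s0 L1-HIT; vc=[27,24]
#12 0xe3→b28/s0 L1-HIT; vc=[27,24]
#13 0x9a→b19/s3 L1-HIT; vc=[27,24]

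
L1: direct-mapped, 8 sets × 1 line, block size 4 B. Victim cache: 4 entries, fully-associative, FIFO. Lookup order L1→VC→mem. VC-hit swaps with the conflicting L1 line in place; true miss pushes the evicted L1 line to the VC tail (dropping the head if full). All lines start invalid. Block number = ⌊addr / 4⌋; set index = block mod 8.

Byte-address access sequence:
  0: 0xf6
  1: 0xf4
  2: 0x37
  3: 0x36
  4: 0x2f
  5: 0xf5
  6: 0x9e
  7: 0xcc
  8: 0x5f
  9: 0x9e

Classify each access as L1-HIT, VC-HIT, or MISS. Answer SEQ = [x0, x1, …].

SEQ = [MISS, L1-HIT, MISS, L1-HIT, MISS, VC-HIT, MISS, MISS, MISS, VC-HIT]

0: 0xf6 (blk 61, set 5) → MISS  vc=[]
1: 0xf4 (blk 61, set 5) → L1-HIT  vc=[]
2: 0x37 (blk 13, set 5) → MISS  vc=[61]
3: 0x36 (blk 13, set 5) → L1-HIT  vc=[61]
4: 0x2f (blk 11, set 3) → MISS  vc=[61]
5: 0xf5 (blk 61, set 5) → VC-HIT  vc=[13]
6: 0x9e (blk 39, set 7) → MISS  vc=[13]
7: 0xcc (blk 51, set 3) → MISS  vc=[13, 11]
8: 0x5f (blk 23, set 7) → MISS  vc=[13, 11, 39]
9: 0x9e (blk 39, set 7) → VC-HIT  vc=[13, 11, 23]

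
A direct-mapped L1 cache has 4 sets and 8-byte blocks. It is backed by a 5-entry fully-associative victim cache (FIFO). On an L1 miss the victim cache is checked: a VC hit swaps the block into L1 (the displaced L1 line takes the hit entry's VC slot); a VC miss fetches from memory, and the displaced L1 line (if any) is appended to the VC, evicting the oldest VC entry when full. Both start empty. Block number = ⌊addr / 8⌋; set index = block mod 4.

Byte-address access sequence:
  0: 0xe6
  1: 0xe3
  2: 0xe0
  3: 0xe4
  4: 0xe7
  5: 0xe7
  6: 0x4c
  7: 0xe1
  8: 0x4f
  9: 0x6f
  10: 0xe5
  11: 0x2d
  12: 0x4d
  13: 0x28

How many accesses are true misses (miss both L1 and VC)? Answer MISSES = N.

  [0] addr=0xe6 blk=28 s=0: MISS | VC []
  [1] addr=0xe3 blk=28 s=0: L1-HIT | VC []
  [2] addr=0xe0 blk=28 s=0: L1-HIT | VC []
  [3] addr=0xe4 blk=28 s=0: L1-HIT | VC []
  [4] addr=0xe7 blk=28 s=0: L1-HIT | VC []
  [5] addr=0xe7 blk=28 s=0: L1-HIT | VC []
  [6] addr=0x4c blk=9 s=1: MISS | VC []
  [7] addr=0xe1 blk=28 s=0: L1-HIT | VC []
  [8] addr=0x4f blk=9 s=1: L1-HIT | VC []
  [9] addr=0x6f blk=13 s=1: MISS | VC [9]
  [10] addr=0xe5 blk=28 s=0: L1-HIT | VC [9]
  [11] addr=0x2d blk=5 s=1: MISS | VC [9, 13]
  [12] addr=0x4d blk=9 s=1: VC-HIT | VC [5, 13]
  [13] addr=0x28 blk=5 s=1: VC-HIT | VC [9, 13]

MISSES = 4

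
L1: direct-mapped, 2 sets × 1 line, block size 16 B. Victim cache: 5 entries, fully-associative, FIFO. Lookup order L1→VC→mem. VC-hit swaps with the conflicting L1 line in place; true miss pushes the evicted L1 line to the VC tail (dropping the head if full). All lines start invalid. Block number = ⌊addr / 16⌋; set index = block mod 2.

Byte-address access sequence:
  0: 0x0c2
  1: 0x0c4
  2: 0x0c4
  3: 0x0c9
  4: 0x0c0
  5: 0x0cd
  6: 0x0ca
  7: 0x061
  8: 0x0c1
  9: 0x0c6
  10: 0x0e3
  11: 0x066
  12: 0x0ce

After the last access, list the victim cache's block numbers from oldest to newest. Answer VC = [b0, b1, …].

VC = [14, 6]

#0 0xc2→b12/s0 MISS; vc=[]
#1 0xc4→b12/s0 L1-HIT; vc=[]
#2 0xc4→b12/s0 L1-HIT; vc=[]
#3 0xc9→b12/s0 L1-HIT; vc=[]
#4 0xc0→b12/s0 L1-HIT; vc=[]
#5 0xcd→b12/s0 L1-HIT; vc=[]
#6 0xca→b12/s0 L1-HIT; vc=[]
#7 0x61→b6/s0 MISS; vc=[12]
#8 0xc1→b12/s0 VC-HIT; vc=[6]
#9 0xc6→b12/s0 L1-HIT; vc=[6]
#10 0xe3→b14/s0 MISS; vc=[6,12]
#11 0x66→b6/s0 VC-HIT; vc=[14,12]
#12 0xce→b12/s0 VC-HIT; vc=[14,6]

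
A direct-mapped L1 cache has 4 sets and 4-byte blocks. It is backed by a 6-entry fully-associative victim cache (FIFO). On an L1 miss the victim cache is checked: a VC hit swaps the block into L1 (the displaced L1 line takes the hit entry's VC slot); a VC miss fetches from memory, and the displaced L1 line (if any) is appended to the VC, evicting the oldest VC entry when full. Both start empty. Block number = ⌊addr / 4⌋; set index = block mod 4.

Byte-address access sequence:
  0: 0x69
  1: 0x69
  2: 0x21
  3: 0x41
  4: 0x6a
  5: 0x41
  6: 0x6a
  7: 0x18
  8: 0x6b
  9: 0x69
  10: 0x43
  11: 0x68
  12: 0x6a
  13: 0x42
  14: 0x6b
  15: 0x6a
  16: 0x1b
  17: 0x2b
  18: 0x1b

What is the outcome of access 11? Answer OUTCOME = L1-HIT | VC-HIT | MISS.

0: 0x69 (blk 26, set 2) → MISS  vc=[]
1: 0x69 (blk 26, set 2) → L1-HIT  vc=[]
2: 0x21 (blk 8, set 0) → MISS  vc=[]
3: 0x41 (blk 16, set 0) → MISS  vc=[8]
4: 0x6a (blk 26, set 2) → L1-HIT  vc=[8]
5: 0x41 (blk 16, set 0) → L1-HIT  vc=[8]
6: 0x6a (blk 26, set 2) → L1-HIT  vc=[8]
7: 0x18 (blk 6, set 2) → MISS  vc=[8, 26]
8: 0x6b (blk 26, set 2) → VC-HIT  vc=[8, 6]
9: 0x69 (blk 26, set 2) → L1-HIT  vc=[8, 6]
10: 0x43 (blk 16, set 0) → L1-HIT  vc=[8, 6]
11: 0x68 (blk 26, set 2) → L1-HIT  vc=[8, 6]
12: 0x6a (blk 26, set 2) → L1-HIT  vc=[8, 6]
13: 0x42 (blk 16, set 0) → L1-HIT  vc=[8, 6]
14: 0x6b (blk 26, set 2) → L1-HIT  vc=[8, 6]
15: 0x6a (blk 26, set 2) → L1-HIT  vc=[8, 6]
16: 0x1b (blk 6, set 2) → VC-HIT  vc=[8, 26]
17: 0x2b (blk 10, set 2) → MISS  vc=[8, 26, 6]
18: 0x1b (blk 6, set 2) → VC-HIT  vc=[8, 26, 10]

OUTCOME = L1-HIT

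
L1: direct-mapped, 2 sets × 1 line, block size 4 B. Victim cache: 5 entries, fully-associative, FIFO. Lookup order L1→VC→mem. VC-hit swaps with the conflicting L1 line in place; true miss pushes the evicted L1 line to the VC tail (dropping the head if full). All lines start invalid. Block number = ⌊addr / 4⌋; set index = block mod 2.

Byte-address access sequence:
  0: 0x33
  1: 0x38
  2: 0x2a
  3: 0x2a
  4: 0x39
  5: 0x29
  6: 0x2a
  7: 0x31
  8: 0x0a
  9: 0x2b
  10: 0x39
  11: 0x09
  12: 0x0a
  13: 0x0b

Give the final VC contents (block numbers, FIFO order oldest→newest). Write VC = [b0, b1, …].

  [0] addr=0x33 blk=12 s=0: MISS | VC []
  [1] addr=0x38 blk=14 s=0: MISS | VC [12]
  [2] addr=0x2a blk=10 s=0: MISS | VC [12, 14]
  [3] addr=0x2a blk=10 s=0: L1-HIT | VC [12, 14]
  [4] addr=0x39 blk=14 s=0: VC-HIT | VC [12, 10]
  [5] addr=0x29 blk=10 s=0: VC-HIT | VC [12, 14]
  [6] addr=0x2a blk=10 s=0: L1-HIT | VC [12, 14]
  [7] addr=0x31 blk=12 s=0: VC-HIT | VC [10, 14]
  [8] addr=0xa blk=2 s=0: MISS | VC [10, 14, 12]
  [9] addr=0x2b blk=10 s=0: VC-HIT | VC [2, 14, 12]
  [10] addr=0x39 blk=14 s=0: VC-HIT | VC [2, 10, 12]
  [11] addr=0x9 blk=2 s=0: VC-HIT | VC [14, 10, 12]
  [12] addr=0xa blk=2 s=0: L1-HIT | VC [14, 10, 12]
  [13] addr=0xb blk=2 s=0: L1-HIT | VC [14, 10, 12]

VC = [14, 10, 12]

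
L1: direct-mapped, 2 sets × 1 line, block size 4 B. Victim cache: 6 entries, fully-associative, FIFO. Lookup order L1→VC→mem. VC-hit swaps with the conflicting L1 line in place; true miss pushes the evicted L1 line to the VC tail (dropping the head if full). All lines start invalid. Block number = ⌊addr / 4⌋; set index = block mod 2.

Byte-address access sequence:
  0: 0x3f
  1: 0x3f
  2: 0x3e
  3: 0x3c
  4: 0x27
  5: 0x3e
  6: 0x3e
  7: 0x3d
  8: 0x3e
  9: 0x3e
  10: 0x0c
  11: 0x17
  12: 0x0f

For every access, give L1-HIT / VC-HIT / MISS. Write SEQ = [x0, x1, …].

#0 0x3f→b15/s1 MISS; vc=[]
#1 0x3f→b15/s1 L1-HIT; vc=[]
#2 0x3e→b15/s1 L1-HIT; vc=[]
#3 0x3c→b15/s1 L1-HIT; vc=[]
#4 0x27→b9/s1 MISS; vc=[15]
#5 0x3e→b15/s1 VC-HIT; vc=[9]
#6 0x3e→b15/s1 L1-HIT; vc=[9]
#7 0x3d→b15/s1 L1-HIT; vc=[9]
#8 0x3e→b15/s1 L1-HIT; vc=[9]
#9 0x3e→b15/s1 L1-HIT; vc=[9]
#10 0xc→b3/s1 MISS; vc=[9,15]
#11 0x17→b5/s1 MISS; vc=[9,15,3]
#12 0xf→b3/s1 VC-HIT; vc=[9,15,5]

SEQ = [MISS, L1-HIT, L1-HIT, L1-HIT, MISS, VC-HIT, L1-HIT, L1-HIT, L1-HIT, L1-HIT, MISS, MISS, VC-HIT]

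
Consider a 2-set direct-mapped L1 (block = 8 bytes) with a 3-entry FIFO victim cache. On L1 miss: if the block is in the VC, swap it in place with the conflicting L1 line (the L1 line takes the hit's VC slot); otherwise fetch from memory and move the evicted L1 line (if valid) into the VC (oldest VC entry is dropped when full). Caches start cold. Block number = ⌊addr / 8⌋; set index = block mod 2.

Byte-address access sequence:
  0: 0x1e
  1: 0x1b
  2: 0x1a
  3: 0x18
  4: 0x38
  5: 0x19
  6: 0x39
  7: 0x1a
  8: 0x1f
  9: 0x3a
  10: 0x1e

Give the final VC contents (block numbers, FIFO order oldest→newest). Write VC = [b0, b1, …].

VC = [7]

#0 0x1e→b3/s1 MISS; vc=[]
#1 0x1b→b3/s1 L1-HIT; vc=[]
#2 0x1a→b3/s1 L1-HIT; vc=[]
#3 0x18→b3/s1 L1-HIT; vc=[]
#4 0x38→b7/s1 MISS; vc=[3]
#5 0x19→b3/s1 VC-HIT; vc=[7]
#6 0x39→b7/s1 VC-HIT; vc=[3]
#7 0x1a→b3/s1 VC-HIT; vc=[7]
#8 0x1f→b3/s1 L1-HIT; vc=[7]
#9 0x3a→b7/s1 VC-HIT; vc=[3]
#10 0x1e→b3/s1 VC-HIT; vc=[7]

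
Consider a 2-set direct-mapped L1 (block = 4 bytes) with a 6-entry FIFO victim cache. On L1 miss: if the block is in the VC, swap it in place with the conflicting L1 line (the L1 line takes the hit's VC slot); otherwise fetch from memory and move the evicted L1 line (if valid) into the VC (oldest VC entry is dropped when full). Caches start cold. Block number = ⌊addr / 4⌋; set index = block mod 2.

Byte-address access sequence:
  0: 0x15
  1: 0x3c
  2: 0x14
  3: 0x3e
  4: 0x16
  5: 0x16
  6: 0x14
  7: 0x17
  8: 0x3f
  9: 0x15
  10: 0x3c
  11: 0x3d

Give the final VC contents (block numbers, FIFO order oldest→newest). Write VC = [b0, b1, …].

#0 0x15→b5/s1 MISS; vc=[]
#1 0x3c→b15/s1 MISS; vc=[5]
#2 0x14→b5/s1 VC-HIT; vc=[15]
#3 0x3e→b15/s1 VC-HIT; vc=[5]
#4 0x16→b5/s1 VC-HIT; vc=[15]
#5 0x16→b5/s1 L1-HIT; vc=[15]
#6 0x14→b5/s1 L1-HIT; vc=[15]
#7 0x17→b5/s1 L1-HIT; vc=[15]
#8 0x3f→b15/s1 VC-HIT; vc=[5]
#9 0x15→b5/s1 VC-HIT; vc=[15]
#10 0x3c→b15/s1 VC-HIT; vc=[5]
#11 0x3d→b15/s1 L1-HIT; vc=[5]

VC = [5]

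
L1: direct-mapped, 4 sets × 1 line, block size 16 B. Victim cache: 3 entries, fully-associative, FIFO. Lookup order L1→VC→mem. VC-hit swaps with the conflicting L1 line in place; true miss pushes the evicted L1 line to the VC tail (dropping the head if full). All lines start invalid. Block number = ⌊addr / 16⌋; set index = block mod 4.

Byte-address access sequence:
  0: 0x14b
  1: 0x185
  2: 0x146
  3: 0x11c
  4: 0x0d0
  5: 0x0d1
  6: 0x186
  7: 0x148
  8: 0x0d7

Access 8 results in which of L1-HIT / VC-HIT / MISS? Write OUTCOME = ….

OUTCOME = L1-HIT

  [0] addr=0x14b blk=20 s=0: MISS | VC []
  [1] addr=0x185 blk=24 s=0: MISS | VC [20]
  [2] addr=0x146 blk=20 s=0: VC-HIT | VC [24]
  [3] addr=0x11c blk=17 s=1: MISS | VC [24]
  [4] addr=0xd0 blk=13 s=1: MISS | VC [24, 17]
  [5] addr=0xd1 blk=13 s=1: L1-HIT | VC [24, 17]
  [6] addr=0x186 blk=24 s=0: VC-HIT | VC [20, 17]
  [7] addr=0x148 blk=20 s=0: VC-HIT | VC [24, 17]
  [8] addr=0xd7 blk=13 s=1: L1-HIT | VC [24, 17]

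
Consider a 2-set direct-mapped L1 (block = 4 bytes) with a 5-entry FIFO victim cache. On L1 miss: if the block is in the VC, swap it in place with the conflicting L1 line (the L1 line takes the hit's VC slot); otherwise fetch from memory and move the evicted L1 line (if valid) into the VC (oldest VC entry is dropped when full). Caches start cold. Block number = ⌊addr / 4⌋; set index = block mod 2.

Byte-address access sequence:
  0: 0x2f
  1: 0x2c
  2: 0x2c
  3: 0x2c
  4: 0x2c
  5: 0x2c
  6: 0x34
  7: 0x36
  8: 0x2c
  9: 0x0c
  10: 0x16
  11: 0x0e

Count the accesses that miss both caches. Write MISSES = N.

0: 0x2f (blk 11, set 1) → MISS  vc=[]
1: 0x2c (blk 11, set 1) → L1-HIT  vc=[]
2: 0x2c (blk 11, set 1) → L1-HIT  vc=[]
3: 0x2c (blk 11, set 1) → L1-HIT  vc=[]
4: 0x2c (blk 11, set 1) → L1-HIT  vc=[]
5: 0x2c (blk 11, set 1) → L1-HIT  vc=[]
6: 0x34 (blk 13, set 1) → MISS  vc=[11]
7: 0x36 (blk 13, set 1) → L1-HIT  vc=[11]
8: 0x2c (blk 11, set 1) → VC-HIT  vc=[13]
9: 0xc (blk 3, set 1) → MISS  vc=[13, 11]
10: 0x16 (blk 5, set 1) → MISS  vc=[13, 11, 3]
11: 0xe (blk 3, set 1) → VC-HIT  vc=[13, 11, 5]

MISSES = 4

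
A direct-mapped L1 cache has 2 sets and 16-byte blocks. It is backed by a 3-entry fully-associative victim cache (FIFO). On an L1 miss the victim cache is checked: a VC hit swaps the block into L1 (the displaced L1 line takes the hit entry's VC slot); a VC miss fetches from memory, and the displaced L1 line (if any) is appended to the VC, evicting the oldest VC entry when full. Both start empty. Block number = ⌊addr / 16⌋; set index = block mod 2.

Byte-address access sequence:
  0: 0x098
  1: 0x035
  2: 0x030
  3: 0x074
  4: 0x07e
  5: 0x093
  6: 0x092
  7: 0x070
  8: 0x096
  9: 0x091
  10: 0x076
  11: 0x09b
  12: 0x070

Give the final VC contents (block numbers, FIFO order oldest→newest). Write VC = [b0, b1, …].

#0 0x98→b9/s1 MISS; vc=[]
#1 0x35→b3/s1 MISS; vc=[9]
#2 0x30→b3/s1 L1-HIT; vc=[9]
#3 0x74→b7/s1 MISS; vc=[9,3]
#4 0x7e→b7/s1 L1-HIT; vc=[9,3]
#5 0x93→b9/s1 VC-HIT; vc=[7,3]
#6 0x92→b9/s1 L1-HIT; vc=[7,3]
#7 0x70→b7/s1 VC-HIT; vc=[9,3]
#8 0x96→b9/s1 VC-HIT; vc=[7,3]
#9 0x91→b9/s1 L1-HIT; vc=[7,3]
#10 0x76→b7/s1 VC-HIT; vc=[9,3]
#11 0x9b→b9/s1 VC-HIT; vc=[7,3]
#12 0x70→b7/s1 VC-HIT; vc=[9,3]

VC = [9, 3]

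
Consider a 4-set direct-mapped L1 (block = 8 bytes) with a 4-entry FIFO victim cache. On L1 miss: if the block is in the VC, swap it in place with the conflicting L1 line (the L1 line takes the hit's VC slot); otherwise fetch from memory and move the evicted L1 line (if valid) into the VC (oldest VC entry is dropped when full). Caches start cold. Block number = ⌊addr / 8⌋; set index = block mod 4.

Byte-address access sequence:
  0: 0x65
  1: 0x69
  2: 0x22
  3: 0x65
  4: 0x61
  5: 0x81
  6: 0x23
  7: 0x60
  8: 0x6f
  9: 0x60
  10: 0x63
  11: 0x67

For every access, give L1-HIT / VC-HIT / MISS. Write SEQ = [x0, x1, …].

SEQ = [MISS, MISS, MISS, VC-HIT, L1-HIT, MISS, VC-HIT, VC-HIT, L1-HIT, L1-HIT, L1-HIT, L1-HIT]

0: 0x65 (blk 12, set 0) → MISS  vc=[]
1: 0x69 (blk 13, set 1) → MISS  vc=[]
2: 0x22 (blk 4, set 0) → MISS  vc=[12]
3: 0x65 (blk 12, set 0) → VC-HIT  vc=[4]
4: 0x61 (blk 12, set 0) → L1-HIT  vc=[4]
5: 0x81 (blk 16, set 0) → MISS  vc=[4, 12]
6: 0x23 (blk 4, set 0) → VC-HIT  vc=[16, 12]
7: 0x60 (blk 12, set 0) → VC-HIT  vc=[16, 4]
8: 0x6f (blk 13, set 1) → L1-HIT  vc=[16, 4]
9: 0x60 (blk 12, set 0) → L1-HIT  vc=[16, 4]
10: 0x63 (blk 12, set 0) → L1-HIT  vc=[16, 4]
11: 0x67 (blk 12, set 0) → L1-HIT  vc=[16, 4]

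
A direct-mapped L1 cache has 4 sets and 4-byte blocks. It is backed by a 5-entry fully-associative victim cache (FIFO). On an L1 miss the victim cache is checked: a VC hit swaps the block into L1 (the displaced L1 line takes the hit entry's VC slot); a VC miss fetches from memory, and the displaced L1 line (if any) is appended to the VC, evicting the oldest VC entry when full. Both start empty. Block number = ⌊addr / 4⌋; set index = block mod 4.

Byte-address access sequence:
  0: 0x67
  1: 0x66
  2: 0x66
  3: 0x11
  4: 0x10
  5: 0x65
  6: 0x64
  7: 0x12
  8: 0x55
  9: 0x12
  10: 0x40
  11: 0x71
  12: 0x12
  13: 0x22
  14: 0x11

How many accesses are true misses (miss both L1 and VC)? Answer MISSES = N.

#0 0x67→b25/s1 MISS; vc=[]
#1 0x66→b25/s1 L1-HIT; vc=[]
#2 0x66→b25/s1 L1-HIT; vc=[]
#3 0x11→b4/s0 MISS; vc=[]
#4 0x10→b4/s0 L1-HIT; vc=[]
#5 0x65→b25/s1 L1-HIT; vc=[]
#6 0x64→b25/s1 L1-HIT; vc=[]
#7 0x12→b4/s0 L1-HIT; vc=[]
#8 0x55→b21/s1 MISS; vc=[25]
#9 0x12→b4/s0 L1-HIT; vc=[25]
#10 0x40→b16/s0 MISS; vc=[25,4]
#11 0x71→b28/s0 MISS; vc=[25,4,16]
#12 0x12→b4/s0 VC-HIT; vc=[25,28,16]
#13 0x22→b8/s0 MISS; vc=[25,28,16,4]
#14 0x11→b4/s0 VC-HIT; vc=[25,28,16,8]

MISSES = 6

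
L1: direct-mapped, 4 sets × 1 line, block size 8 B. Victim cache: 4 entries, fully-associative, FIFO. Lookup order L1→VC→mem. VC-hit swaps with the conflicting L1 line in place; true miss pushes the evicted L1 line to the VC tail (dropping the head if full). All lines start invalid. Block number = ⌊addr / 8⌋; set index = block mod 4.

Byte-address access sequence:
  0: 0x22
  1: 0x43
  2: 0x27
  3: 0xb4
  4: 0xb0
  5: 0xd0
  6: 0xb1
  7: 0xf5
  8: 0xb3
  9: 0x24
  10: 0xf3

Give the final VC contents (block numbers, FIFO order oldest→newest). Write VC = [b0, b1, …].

VC = [8, 26, 22]

  [0] addr=0x22 blk=4 s=0: MISS | VC []
  [1] addr=0x43 blk=8 s=0: MISS | VC [4]
  [2] addr=0x27 blk=4 s=0: VC-HIT | VC [8]
  [3] addr=0xb4 blk=22 s=2: MISS | VC [8]
  [4] addr=0xb0 blk=22 s=2: L1-HIT | VC [8]
  [5] addr=0xd0 blk=26 s=2: MISS | VC [8, 22]
  [6] addr=0xb1 blk=22 s=2: VC-HIT | VC [8, 26]
  [7] addr=0xf5 blk=30 s=2: MISS | VC [8, 26, 22]
  [8] addr=0xb3 blk=22 s=2: VC-HIT | VC [8, 26, 30]
  [9] addr=0x24 blk=4 s=0: L1-HIT | VC [8, 26, 30]
  [10] addr=0xf3 blk=30 s=2: VC-HIT | VC [8, 26, 22]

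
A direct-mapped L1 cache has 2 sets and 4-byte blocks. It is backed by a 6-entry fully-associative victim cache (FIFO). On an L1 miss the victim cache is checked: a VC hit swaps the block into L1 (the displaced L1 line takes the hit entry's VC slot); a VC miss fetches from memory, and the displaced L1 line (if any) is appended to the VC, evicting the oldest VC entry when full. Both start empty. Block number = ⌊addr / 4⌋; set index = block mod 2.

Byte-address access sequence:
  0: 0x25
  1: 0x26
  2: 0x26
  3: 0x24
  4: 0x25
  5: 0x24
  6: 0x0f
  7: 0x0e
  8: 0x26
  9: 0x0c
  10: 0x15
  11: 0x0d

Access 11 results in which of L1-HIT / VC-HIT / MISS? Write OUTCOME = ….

OUTCOME = VC-HIT

#0 0x25→b9/s1 MISS; vc=[]
#1 0x26→b9/s1 L1-HIT; vc=[]
#2 0x26→b9/s1 L1-HIT; vc=[]
#3 0x24→b9/s1 L1-HIT; vc=[]
#4 0x25→b9/s1 L1-HIT; vc=[]
#5 0x24→b9/s1 L1-HIT; vc=[]
#6 0xf→b3/s1 MISS; vc=[9]
#7 0xe→b3/s1 L1-HIT; vc=[9]
#8 0x26→b9/s1 VC-HIT; vc=[3]
#9 0xc→b3/s1 VC-HIT; vc=[9]
#10 0x15→b5/s1 MISS; vc=[9,3]
#11 0xd→b3/s1 VC-HIT; vc=[9,5]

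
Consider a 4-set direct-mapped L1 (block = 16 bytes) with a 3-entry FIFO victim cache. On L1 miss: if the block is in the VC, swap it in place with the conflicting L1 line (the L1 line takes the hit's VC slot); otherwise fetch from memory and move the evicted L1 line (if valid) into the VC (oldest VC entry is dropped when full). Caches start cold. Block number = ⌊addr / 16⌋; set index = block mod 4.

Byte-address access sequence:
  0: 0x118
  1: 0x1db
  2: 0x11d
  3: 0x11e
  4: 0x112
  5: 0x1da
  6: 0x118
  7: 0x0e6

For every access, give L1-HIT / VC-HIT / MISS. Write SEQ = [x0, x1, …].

  [0] addr=0x118 blk=17 s=1: MISS | VC []
  [1] addr=0x1db blk=29 s=1: MISS | VC [17]
  [2] addr=0x11d blk=17 s=1: VC-HIT | VC [29]
  [3] addr=0x11e blk=17 s=1: L1-HIT | VC [29]
  [4] addr=0x112 blk=17 s=1: L1-HIT | VC [29]
  [5] addr=0x1da blk=29 s=1: VC-HIT | VC [17]
  [6] addr=0x118 blk=17 s=1: VC-HIT | VC [29]
  [7] addr=0xe6 blk=14 s=2: MISS | VC [29]

SEQ = [MISS, MISS, VC-HIT, L1-HIT, L1-HIT, VC-HIT, VC-HIT, MISS]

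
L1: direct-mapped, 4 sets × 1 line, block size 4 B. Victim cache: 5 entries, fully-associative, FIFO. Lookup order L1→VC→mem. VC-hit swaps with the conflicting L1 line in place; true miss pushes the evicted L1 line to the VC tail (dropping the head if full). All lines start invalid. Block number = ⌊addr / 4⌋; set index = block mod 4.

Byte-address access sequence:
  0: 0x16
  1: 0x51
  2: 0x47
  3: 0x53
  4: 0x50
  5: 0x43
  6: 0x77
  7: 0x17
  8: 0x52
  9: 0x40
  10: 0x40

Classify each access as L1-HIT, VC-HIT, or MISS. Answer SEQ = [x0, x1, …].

  [0] addr=0x16 blk=5 s=1: MISS | VC []
  [1] addr=0x51 blk=20 s=0: MISS | VC []
  [2] addr=0x47 blk=17 s=1: MISS | VC [5]
  [3] addr=0x53 blk=20 s=0: L1-HIT | VC [5]
  [4] addr=0x50 blk=20 s=0: L1-HIT | VC [5]
  [5] addr=0x43 blk=16 s=0: MISS | VC [5, 20]
  [6] addr=0x77 blk=29 s=1: MISS | VC [5, 20, 17]
  [7] addr=0x17 blk=5 s=1: VC-HIT | VC [29, 20, 17]
  [8] addr=0x52 blk=20 s=0: VC-HIT | VC [29, 16, 17]
  [9] addr=0x40 blk=16 s=0: VC-HIT | VC [29, 20, 17]
  [10] addr=0x40 blk=16 s=0: L1-HIT | VC [29, 20, 17]

SEQ = [MISS, MISS, MISS, L1-HIT, L1-HIT, MISS, MISS, VC-HIT, VC-HIT, VC-HIT, L1-HIT]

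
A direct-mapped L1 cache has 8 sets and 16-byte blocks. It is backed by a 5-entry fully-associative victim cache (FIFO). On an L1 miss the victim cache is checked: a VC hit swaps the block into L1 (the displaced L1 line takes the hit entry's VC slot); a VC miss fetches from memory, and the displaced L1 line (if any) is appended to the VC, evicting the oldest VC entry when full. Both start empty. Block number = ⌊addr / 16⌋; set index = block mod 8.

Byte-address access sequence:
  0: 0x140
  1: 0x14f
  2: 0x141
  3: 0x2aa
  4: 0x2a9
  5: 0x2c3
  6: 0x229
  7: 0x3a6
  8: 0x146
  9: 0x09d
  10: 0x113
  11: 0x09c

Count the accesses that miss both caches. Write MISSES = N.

MISSES = 7

  [0] addr=0x140 blk=20 s=4: MISS | VC []
  [1] addr=0x14f blk=20 s=4: L1-HIT | VC []
  [2] addr=0x141 blk=20 s=4: L1-HIT | VC []
  [3] addr=0x2aa blk=42 s=2: MISS | VC []
  [4] addr=0x2a9 blk=42 s=2: L1-HIT | VC []
  [5] addr=0x2c3 blk=44 s=4: MISS | VC [20]
  [6] addr=0x229 blk=34 s=2: MISS | VC [20, 42]
  [7] addr=0x3a6 blk=58 s=2: MISS | VC [20, 42, 34]
  [8] addr=0x146 blk=20 s=4: VC-HIT | VC [44, 42, 34]
  [9] addr=0x9d blk=9 s=1: MISS | VC [44, 42, 34]
  [10] addr=0x113 blk=17 s=1: MISS | VC [44, 42, 34, 9]
  [11] addr=0x9c blk=9 s=1: VC-HIT | VC [44, 42, 34, 17]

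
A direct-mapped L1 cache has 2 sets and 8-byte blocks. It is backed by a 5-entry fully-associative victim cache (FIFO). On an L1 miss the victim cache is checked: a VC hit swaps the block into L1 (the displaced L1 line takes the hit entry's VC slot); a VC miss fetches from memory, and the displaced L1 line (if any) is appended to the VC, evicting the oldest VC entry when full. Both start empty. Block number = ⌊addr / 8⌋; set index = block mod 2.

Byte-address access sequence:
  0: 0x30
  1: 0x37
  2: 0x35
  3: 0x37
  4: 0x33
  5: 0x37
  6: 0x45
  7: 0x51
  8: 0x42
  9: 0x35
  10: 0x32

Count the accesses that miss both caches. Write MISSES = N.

0: 0x30 (blk 6, set 0) → MISS  vc=[]
1: 0x37 (blk 6, set 0) → L1-HIT  vc=[]
2: 0x35 (blk 6, set 0) → L1-HIT  vc=[]
3: 0x37 (blk 6, set 0) → L1-HIT  vc=[]
4: 0x33 (blk 6, set 0) → L1-HIT  vc=[]
5: 0x37 (blk 6, set 0) → L1-HIT  vc=[]
6: 0x45 (blk 8, set 0) → MISS  vc=[6]
7: 0x51 (blk 10, set 0) → MISS  vc=[6, 8]
8: 0x42 (blk 8, set 0) → VC-HIT  vc=[6, 10]
9: 0x35 (blk 6, set 0) → VC-HIT  vc=[8, 10]
10: 0x32 (blk 6, set 0) → L1-HIT  vc=[8, 10]

MISSES = 3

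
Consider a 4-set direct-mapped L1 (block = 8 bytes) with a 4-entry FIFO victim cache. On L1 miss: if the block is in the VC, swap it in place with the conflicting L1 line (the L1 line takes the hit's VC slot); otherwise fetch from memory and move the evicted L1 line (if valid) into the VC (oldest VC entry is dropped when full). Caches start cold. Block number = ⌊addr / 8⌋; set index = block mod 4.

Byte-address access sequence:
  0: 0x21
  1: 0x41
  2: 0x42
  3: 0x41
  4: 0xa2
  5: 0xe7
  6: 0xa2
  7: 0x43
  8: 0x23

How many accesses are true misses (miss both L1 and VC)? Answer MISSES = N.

#0 0x21→b4/s0 MISS; vc=[]
#1 0x41→b8/s0 MISS; vc=[4]
#2 0x42→b8/s0 L1-HIT; vc=[4]
#3 0x41→b8/s0 L1-HIT; vc=[4]
#4 0xa2→b20/s0 MISS; vc=[4,8]
#5 0xe7→b28/s0 MISS; vc=[4,8,20]
#6 0xa2→b20/s0 VC-HIT; vc=[4,8,28]
#7 0x43→b8/s0 VC-HIT; vc=[4,20,28]
#8 0x23→b4/s0 VC-HIT; vc=[8,20,28]

MISSES = 4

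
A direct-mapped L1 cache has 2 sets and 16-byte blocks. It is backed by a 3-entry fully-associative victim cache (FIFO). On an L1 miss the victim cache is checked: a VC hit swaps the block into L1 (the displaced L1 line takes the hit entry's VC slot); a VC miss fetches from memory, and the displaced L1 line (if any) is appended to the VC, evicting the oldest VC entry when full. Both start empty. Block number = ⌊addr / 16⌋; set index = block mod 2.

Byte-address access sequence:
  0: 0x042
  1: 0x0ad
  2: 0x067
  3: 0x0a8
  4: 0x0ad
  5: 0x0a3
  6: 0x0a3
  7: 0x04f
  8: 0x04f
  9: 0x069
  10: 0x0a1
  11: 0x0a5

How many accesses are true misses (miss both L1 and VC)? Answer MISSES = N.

  [0] addr=0x42 blk=4 s=0: MISS | VC []
  [1] addr=0xad blk=10 s=0: MISS | VC [4]
  [2] addr=0x67 blk=6 s=0: MISS | VC [4, 10]
  [3] addr=0xa8 blk=10 s=0: VC-HIT | VC [4, 6]
  [4] addr=0xad blk=10 s=0: L1-HIT | VC [4, 6]
  [5] addr=0xa3 blk=10 s=0: L1-HIT | VC [4, 6]
  [6] addr=0xa3 blk=10 s=0: L1-HIT | VC [4, 6]
  [7] addr=0x4f blk=4 s=0: VC-HIT | VC [10, 6]
  [8] addr=0x4f blk=4 s=0: L1-HIT | VC [10, 6]
  [9] addr=0x69 blk=6 s=0: VC-HIT | VC [10, 4]
  [10] addr=0xa1 blk=10 s=0: VC-HIT | VC [6, 4]
  [11] addr=0xa5 blk=10 s=0: L1-HIT | VC [6, 4]

MISSES = 3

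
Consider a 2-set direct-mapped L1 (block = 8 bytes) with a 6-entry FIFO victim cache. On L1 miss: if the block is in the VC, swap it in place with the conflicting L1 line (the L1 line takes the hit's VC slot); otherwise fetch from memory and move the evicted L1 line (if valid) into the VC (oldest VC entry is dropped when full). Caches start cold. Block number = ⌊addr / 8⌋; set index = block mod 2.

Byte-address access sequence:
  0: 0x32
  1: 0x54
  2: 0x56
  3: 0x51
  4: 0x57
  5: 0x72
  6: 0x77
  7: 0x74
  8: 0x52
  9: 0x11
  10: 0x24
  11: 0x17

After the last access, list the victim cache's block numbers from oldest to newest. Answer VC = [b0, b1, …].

VC = [6, 14, 10, 4]

0: 0x32 (blk 6, set 0) → MISS  vc=[]
1: 0x54 (blk 10, set 0) → MISS  vc=[6]
2: 0x56 (blk 10, set 0) → L1-HIT  vc=[6]
3: 0x51 (blk 10, set 0) → L1-HIT  vc=[6]
4: 0x57 (blk 10, set 0) → L1-HIT  vc=[6]
5: 0x72 (blk 14, set 0) → MISS  vc=[6, 10]
6: 0x77 (blk 14, set 0) → L1-HIT  vc=[6, 10]
7: 0x74 (blk 14, set 0) → L1-HIT  vc=[6, 10]
8: 0x52 (blk 10, set 0) → VC-HIT  vc=[6, 14]
9: 0x11 (blk 2, set 0) → MISS  vc=[6, 14, 10]
10: 0x24 (blk 4, set 0) → MISS  vc=[6, 14, 10, 2]
11: 0x17 (blk 2, set 0) → VC-HIT  vc=[6, 14, 10, 4]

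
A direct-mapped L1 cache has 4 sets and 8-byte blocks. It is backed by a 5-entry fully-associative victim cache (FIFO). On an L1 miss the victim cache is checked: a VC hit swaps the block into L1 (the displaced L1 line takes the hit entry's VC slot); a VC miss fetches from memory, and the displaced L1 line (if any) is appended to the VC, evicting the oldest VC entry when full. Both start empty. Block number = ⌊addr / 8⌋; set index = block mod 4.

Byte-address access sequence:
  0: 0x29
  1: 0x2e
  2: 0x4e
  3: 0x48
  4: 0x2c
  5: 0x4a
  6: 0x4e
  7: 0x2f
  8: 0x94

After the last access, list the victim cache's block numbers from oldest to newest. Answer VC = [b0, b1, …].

#0 0x29→b5/s1 MISS; vc=[]
#1 0x2e→b5/s1 L1-HIT; vc=[]
#2 0x4e→b9/s1 MISS; vc=[5]
#3 0x48→b9/s1 L1-HIT; vc=[5]
#4 0x2c→b5/s1 VC-HIT; vc=[9]
#5 0x4a→b9/s1 VC-HIT; vc=[5]
#6 0x4e→b9/s1 L1-HIT; vc=[5]
#7 0x2f→b5/s1 VC-HIT; vc=[9]
#8 0x94→b18/s2 MISS; vc=[9]

VC = [9]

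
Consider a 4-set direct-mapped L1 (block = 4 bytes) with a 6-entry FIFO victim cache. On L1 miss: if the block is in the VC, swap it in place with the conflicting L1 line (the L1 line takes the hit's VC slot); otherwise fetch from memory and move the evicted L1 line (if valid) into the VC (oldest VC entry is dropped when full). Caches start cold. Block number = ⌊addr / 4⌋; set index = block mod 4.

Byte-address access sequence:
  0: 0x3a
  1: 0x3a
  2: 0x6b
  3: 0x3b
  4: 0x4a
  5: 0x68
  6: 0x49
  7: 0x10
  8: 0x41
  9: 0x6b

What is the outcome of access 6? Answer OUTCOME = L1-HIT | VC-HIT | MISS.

0: 0x3a (blk 14, set 2) → MISS  vc=[]
1: 0x3a (blk 14, set 2) → L1-HIT  vc=[]
2: 0x6b (blk 26, set 2) → MISS  vc=[14]
3: 0x3b (blk 14, set 2) → VC-HIT  vc=[26]
4: 0x4a (blk 18, set 2) → MISS  vc=[26, 14]
5: 0x68 (blk 26, set 2) → VC-HIT  vc=[18, 14]
6: 0x49 (blk 18, set 2) → VC-HIT  vc=[26, 14]
7: 0x10 (blk 4, set 0) → MISS  vc=[26, 14]
8: 0x41 (blk 16, set 0) → MISS  vc=[26, 14, 4]
9: 0x6b (blk 26, set 2) → VC-HIT  vc=[18, 14, 4]

OUTCOME = VC-HIT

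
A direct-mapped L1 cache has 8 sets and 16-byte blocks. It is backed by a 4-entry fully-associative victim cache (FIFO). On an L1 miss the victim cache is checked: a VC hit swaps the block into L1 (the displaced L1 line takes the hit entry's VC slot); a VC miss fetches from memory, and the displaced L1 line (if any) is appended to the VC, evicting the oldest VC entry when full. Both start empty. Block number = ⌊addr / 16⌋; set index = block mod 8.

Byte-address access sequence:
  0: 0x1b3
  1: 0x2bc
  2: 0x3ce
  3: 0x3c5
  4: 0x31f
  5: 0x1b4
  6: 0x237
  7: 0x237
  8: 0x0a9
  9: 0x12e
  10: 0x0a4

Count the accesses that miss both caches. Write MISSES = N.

#0 0x1b3→b27/s3 MISS; vc=[]
#1 0x2bc→b43/s3 MISS; vc=[27]
#2 0x3ce→b60/s4 MISS; vc=[27]
#3 0x3c5→b60/s4 L1-HIT; vc=[27]
#4 0x31f→b49/s1 MISS; vc=[27]
#5 0x1b4→b27/s3 VC-HIT; vc=[43]
#6 0x237→b35/s3 MISS; vc=[43,27]
#7 0x237→b35/s3 L1-HIT; vc=[43,27]
#8 0xa9→b10/s2 MISS; vc=[43,27]
#9 0x12e→b18/s2 MISS; vc=[43,27,10]
#10 0xa4→b10/s2 VC-HIT; vc=[43,27,18]

MISSES = 7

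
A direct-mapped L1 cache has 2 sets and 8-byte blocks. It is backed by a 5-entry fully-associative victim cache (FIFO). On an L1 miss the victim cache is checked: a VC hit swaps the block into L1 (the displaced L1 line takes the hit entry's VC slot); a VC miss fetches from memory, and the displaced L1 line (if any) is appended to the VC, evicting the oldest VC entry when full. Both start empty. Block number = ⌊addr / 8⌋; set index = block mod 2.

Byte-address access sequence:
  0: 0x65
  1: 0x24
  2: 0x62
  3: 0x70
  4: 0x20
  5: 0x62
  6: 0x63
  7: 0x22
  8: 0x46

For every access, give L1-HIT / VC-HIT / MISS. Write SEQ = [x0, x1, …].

  [0] addr=0x65 blk=12 s=0: MISS | VC []
  [1] addr=0x24 blk=4 s=0: MISS | VC [12]
  [2] addr=0x62 blk=12 s=0: VC-HIT | VC [4]
  [3] addr=0x70 blk=14 s=0: MISS | VC [4, 12]
  [4] addr=0x20 blk=4 s=0: VC-HIT | VC [14, 12]
  [5] addr=0x62 blk=12 s=0: VC-HIT | VC [14, 4]
  [6] addr=0x63 blk=12 s=0: L1-HIT | VC [14, 4]
  [7] addr=0x22 blk=4 s=0: VC-HIT | VC [14, 12]
  [8] addr=0x46 blk=8 s=0: MISS | VC [14, 12, 4]

SEQ = [MISS, MISS, VC-HIT, MISS, VC-HIT, VC-HIT, L1-HIT, VC-HIT, MISS]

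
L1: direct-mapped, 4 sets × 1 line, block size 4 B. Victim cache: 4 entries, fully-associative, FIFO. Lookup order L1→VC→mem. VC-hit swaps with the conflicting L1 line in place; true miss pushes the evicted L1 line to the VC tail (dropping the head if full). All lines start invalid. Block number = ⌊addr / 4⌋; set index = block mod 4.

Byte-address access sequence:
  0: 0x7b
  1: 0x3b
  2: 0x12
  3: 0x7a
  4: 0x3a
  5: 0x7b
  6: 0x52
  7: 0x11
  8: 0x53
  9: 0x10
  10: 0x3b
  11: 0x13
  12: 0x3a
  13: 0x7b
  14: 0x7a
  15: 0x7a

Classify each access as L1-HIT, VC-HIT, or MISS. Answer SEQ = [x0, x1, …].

SEQ = [MISS, MISS, MISS, VC-HIT, VC-HIT, VC-HIT, MISS, VC-HIT, VC-HIT, VC-HIT, VC-HIT, L1-HIT, L1-HIT, VC-HIT, L1-HIT, L1-HIT]

  [0] addr=0x7b blk=30 s=2: MISS | VC []
  [1] addr=0x3b blk=14 s=2: MISS | VC [30]
  [2] addr=0x12 blk=4 s=0: MISS | VC [30]
  [3] addr=0x7a blk=30 s=2: VC-HIT | VC [14]
  [4] addr=0x3a blk=14 s=2: VC-HIT | VC [30]
  [5] addr=0x7b blk=30 s=2: VC-HIT | VC [14]
  [6] addr=0x52 blk=20 s=0: MISS | VC [14, 4]
  [7] addr=0x11 blk=4 s=0: VC-HIT | VC [14, 20]
  [8] addr=0x53 blk=20 s=0: VC-HIT | VC [14, 4]
  [9] addr=0x10 blk=4 s=0: VC-HIT | VC [14, 20]
  [10] addr=0x3b blk=14 s=2: VC-HIT | VC [30, 20]
  [11] addr=0x13 blk=4 s=0: L1-HIT | VC [30, 20]
  [12] addr=0x3a blk=14 s=2: L1-HIT | VC [30, 20]
  [13] addr=0x7b blk=30 s=2: VC-HIT | VC [14, 20]
  [14] addr=0x7a blk=30 s=2: L1-HIT | VC [14, 20]
  [15] addr=0x7a blk=30 s=2: L1-HIT | VC [14, 20]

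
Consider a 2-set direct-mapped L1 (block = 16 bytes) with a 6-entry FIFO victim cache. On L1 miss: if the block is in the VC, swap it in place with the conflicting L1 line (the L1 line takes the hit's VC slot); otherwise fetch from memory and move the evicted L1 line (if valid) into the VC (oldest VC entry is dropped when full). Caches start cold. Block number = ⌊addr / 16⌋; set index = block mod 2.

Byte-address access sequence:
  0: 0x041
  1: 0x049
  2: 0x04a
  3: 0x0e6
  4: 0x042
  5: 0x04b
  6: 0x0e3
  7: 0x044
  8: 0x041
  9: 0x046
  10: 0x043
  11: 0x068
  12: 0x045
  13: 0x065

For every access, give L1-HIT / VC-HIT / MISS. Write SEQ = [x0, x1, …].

  [0] addr=0x41 blk=4 s=0: MISS | VC []
  [1] addr=0x49 blk=4 s=0: L1-HIT | VC []
  [2] addr=0x4a blk=4 s=0: L1-HIT | VC []
  [3] addr=0xe6 blk=14 s=0: MISS | VC [4]
  [4] addr=0x42 blk=4 s=0: VC-HIT | VC [14]
  [5] addr=0x4b blk=4 s=0: L1-HIT | VC [14]
  [6] addr=0xe3 blk=14 s=0: VC-HIT | VC [4]
  [7] addr=0x44 blk=4 s=0: VC-HIT | VC [14]
  [8] addr=0x41 blk=4 s=0: L1-HIT | VC [14]
  [9] addr=0x46 blk=4 s=0: L1-HIT | VC [14]
  [10] addr=0x43 blk=4 s=0: L1-HIT | VC [14]
  [11] addr=0x68 blk=6 s=0: MISS | VC [14, 4]
  [12] addr=0x45 blk=4 s=0: VC-HIT | VC [14, 6]
  [13] addr=0x65 blk=6 s=0: VC-HIT | VC [14, 4]

SEQ = [MISS, L1-HIT, L1-HIT, MISS, VC-HIT, L1-HIT, VC-HIT, VC-HIT, L1-HIT, L1-HIT, L1-HIT, MISS, VC-HIT, VC-HIT]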